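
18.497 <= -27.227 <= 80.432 False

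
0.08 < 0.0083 False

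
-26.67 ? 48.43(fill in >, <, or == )<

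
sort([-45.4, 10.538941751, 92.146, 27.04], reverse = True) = [92.146, 27.04, 10.538941751, -45.4]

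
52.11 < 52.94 True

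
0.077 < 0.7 True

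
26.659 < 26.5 False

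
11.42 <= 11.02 False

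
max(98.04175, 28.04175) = 98.04175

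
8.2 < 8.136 False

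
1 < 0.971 False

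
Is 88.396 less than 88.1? No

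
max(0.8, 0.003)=0.8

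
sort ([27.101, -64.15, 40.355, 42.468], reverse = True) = [42.468, 40.355, 27.101, -64.15]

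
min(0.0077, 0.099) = 0.0077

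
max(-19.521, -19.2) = -19.2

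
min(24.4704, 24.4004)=24.4004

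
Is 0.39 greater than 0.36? Yes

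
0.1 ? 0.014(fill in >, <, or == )>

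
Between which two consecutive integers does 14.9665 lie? 14 and 15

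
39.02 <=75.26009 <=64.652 False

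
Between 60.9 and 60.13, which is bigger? 60.9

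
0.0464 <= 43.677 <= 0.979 False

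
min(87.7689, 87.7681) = 87.7681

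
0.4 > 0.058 True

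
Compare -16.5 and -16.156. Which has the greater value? -16.156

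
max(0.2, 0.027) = 0.2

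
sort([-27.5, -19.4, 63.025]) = [-27.5, -19.4, 63.025]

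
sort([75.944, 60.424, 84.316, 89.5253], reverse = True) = [89.5253, 84.316, 75.944, 60.424]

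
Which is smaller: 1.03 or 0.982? 0.982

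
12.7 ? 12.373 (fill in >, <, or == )>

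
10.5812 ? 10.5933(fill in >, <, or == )<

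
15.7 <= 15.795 True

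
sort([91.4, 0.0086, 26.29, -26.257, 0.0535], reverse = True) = [91.4, 26.29, 0.0535, 0.0086, -26.257]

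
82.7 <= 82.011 False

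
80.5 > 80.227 True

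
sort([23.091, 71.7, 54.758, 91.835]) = [23.091, 54.758, 71.7, 91.835]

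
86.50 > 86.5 False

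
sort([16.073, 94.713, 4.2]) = [4.2, 16.073, 94.713]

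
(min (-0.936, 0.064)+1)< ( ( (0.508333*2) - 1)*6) True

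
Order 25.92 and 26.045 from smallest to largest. 25.92, 26.045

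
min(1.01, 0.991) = 0.991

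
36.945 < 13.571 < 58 False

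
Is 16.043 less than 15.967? No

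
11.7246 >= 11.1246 True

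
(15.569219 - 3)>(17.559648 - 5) True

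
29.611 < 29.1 False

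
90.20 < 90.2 False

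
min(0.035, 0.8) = 0.035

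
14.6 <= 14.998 True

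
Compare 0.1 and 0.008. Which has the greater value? 0.1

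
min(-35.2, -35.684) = -35.684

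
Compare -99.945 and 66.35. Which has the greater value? 66.35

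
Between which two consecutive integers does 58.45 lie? 58 and 59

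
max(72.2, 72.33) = 72.33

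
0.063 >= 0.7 False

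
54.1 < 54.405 True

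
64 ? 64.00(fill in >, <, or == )==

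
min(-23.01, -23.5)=-23.5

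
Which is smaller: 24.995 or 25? 24.995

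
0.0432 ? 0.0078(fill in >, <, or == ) >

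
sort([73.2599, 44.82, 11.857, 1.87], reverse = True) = [73.2599, 44.82, 11.857, 1.87]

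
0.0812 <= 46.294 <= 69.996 True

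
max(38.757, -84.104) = 38.757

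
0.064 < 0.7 True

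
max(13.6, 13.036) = 13.6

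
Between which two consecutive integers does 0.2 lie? 0 and 1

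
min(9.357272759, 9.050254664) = 9.050254664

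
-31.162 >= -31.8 True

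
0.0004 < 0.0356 True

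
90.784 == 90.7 False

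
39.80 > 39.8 False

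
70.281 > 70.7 False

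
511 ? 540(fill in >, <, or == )<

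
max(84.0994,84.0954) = 84.0994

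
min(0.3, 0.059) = 0.059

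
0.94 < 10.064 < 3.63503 False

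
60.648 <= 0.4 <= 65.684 False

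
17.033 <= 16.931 False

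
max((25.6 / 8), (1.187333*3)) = 3.561999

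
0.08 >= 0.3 False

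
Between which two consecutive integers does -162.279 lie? -163 and -162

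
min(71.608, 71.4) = 71.4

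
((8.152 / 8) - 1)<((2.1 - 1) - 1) True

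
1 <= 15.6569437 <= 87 True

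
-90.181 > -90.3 True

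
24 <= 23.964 False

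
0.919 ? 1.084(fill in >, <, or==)<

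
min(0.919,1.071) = 0.919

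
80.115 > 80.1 True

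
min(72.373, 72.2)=72.2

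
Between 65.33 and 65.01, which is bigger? 65.33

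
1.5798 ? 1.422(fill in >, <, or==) >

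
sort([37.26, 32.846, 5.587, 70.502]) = [5.587, 32.846, 37.26, 70.502]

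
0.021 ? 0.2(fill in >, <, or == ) <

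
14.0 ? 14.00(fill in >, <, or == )==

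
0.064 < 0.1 True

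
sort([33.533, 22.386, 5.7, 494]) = [5.7, 22.386, 33.533, 494]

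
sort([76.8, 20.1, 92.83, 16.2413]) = [16.2413, 20.1, 76.8, 92.83]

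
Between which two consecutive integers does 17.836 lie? 17 and 18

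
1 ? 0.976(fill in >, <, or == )>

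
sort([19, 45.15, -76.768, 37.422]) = [-76.768, 19, 37.422, 45.15]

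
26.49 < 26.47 False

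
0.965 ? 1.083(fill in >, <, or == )<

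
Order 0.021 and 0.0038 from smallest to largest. 0.0038, 0.021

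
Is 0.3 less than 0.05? No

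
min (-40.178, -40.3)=-40.3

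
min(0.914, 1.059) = 0.914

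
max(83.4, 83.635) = 83.635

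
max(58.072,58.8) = 58.8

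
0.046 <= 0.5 True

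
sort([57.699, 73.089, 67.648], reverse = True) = [73.089, 67.648, 57.699]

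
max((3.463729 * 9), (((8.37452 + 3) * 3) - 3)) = 31.173561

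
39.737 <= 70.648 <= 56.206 False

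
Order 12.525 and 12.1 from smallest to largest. 12.1, 12.525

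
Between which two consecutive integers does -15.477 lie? -16 and -15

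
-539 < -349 True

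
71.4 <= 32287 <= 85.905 False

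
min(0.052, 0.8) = 0.052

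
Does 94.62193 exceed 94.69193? No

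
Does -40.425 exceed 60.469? No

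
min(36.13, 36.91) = 36.13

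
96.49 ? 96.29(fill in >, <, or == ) >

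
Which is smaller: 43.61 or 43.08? 43.08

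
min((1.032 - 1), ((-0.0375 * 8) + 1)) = 0.032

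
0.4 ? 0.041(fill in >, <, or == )>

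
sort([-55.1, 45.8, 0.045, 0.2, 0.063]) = [-55.1, 0.045, 0.063, 0.2, 45.8]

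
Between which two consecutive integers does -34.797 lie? -35 and -34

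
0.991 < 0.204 False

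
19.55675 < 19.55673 False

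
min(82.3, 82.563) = 82.3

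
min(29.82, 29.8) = 29.8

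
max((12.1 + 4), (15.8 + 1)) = 16.8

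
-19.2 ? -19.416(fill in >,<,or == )>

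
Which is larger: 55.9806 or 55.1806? 55.9806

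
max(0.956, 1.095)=1.095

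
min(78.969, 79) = 78.969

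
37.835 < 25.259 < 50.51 False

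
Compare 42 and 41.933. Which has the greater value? 42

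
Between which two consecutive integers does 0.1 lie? 0 and 1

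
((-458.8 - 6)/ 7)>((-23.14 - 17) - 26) False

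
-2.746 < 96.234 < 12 False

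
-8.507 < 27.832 True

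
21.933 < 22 True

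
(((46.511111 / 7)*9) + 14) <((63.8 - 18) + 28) True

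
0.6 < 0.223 False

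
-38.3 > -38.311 True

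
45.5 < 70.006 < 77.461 True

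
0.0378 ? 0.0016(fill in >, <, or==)>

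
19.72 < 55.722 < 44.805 False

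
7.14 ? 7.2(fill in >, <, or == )<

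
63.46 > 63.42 True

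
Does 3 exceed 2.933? Yes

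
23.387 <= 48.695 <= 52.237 True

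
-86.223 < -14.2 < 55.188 True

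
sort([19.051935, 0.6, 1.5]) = [0.6, 1.5, 19.051935]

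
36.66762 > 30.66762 True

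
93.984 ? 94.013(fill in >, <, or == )<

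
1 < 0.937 False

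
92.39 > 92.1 True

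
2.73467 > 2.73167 True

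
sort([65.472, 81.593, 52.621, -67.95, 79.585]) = [-67.95, 52.621, 65.472, 79.585, 81.593]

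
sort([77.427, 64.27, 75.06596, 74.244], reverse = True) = [77.427, 75.06596, 74.244, 64.27]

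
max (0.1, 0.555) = 0.555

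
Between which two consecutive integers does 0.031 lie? 0 and 1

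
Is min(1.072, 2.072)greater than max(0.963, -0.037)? Yes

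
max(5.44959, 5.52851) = 5.52851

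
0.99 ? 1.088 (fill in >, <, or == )<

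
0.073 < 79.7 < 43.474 False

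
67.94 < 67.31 False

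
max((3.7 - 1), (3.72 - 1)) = 2.72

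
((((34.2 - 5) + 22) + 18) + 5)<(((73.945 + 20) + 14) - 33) True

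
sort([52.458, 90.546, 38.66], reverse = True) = [90.546, 52.458, 38.66]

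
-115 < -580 False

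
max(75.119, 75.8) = 75.8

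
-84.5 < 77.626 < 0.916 False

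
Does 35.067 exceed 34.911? Yes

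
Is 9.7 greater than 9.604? Yes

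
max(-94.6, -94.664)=-94.6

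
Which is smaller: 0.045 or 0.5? 0.045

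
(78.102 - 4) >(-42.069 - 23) True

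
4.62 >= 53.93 False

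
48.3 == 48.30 True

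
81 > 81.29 False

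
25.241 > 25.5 False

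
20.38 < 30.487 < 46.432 True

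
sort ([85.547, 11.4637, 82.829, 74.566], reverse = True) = [85.547, 82.829, 74.566, 11.4637]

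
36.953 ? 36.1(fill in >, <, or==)>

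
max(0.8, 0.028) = 0.8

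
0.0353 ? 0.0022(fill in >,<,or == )>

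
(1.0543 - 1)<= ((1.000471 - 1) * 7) False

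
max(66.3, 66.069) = 66.3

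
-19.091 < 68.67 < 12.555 False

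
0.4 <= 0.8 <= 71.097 True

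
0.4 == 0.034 False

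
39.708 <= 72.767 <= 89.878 True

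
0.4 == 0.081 False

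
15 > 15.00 False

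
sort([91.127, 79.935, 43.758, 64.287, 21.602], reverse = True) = [91.127, 79.935, 64.287, 43.758, 21.602]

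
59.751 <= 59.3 False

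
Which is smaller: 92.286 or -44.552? -44.552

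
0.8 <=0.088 False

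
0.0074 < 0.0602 True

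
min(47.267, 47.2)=47.2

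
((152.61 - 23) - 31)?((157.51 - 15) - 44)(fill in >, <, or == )>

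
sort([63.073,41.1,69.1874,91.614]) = [41.1,63.073,69.1874,91.614]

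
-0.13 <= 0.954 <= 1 True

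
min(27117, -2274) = -2274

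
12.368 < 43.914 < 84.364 True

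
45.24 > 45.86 False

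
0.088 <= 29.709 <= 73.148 True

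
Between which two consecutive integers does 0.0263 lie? 0 and 1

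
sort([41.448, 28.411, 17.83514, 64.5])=[17.83514, 28.411, 41.448, 64.5]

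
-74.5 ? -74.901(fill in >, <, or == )>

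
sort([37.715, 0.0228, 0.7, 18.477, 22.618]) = [0.0228, 0.7, 18.477, 22.618, 37.715]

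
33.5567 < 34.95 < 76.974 True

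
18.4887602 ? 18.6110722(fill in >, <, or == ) <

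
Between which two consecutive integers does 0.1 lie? 0 and 1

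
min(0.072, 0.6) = 0.072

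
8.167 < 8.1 False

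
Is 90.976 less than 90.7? No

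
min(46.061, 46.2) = 46.061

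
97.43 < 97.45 True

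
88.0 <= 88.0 True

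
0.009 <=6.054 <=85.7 True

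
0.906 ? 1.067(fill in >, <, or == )<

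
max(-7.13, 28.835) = 28.835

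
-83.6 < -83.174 True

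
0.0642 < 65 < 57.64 False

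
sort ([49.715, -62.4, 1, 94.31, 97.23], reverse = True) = [97.23, 94.31, 49.715, 1, -62.4]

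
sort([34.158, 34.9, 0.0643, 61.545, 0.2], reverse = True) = [61.545, 34.9, 34.158, 0.2, 0.0643]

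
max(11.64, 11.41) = 11.64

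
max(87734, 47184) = 87734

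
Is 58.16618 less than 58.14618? No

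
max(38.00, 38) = 38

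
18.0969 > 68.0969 False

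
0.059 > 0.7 False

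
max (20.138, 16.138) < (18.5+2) True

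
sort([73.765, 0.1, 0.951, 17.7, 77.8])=[0.1, 0.951, 17.7, 73.765, 77.8]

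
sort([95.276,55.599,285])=[55.599,95.276,285]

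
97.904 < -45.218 False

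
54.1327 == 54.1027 False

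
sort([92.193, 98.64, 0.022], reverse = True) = [98.64, 92.193, 0.022]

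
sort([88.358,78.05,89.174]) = [78.05,88.358,89.174]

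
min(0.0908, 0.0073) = 0.0073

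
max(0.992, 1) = 1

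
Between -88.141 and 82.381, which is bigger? 82.381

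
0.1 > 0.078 True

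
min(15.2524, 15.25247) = 15.2524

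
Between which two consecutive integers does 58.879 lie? 58 and 59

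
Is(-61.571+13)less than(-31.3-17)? Yes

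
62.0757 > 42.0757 True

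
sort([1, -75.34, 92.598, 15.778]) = [-75.34, 1, 15.778, 92.598]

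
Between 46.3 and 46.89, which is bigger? 46.89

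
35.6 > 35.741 False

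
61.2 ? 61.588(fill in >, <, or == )<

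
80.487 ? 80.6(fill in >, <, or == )<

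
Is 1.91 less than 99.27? Yes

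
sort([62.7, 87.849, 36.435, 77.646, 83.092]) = [36.435, 62.7, 77.646, 83.092, 87.849]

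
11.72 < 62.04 True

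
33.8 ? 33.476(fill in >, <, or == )>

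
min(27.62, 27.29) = 27.29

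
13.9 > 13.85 True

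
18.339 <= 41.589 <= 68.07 True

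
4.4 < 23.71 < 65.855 True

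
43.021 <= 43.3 True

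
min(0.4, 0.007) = 0.007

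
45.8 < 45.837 True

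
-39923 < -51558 False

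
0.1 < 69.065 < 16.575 False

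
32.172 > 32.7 False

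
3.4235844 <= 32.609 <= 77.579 True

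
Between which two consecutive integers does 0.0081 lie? 0 and 1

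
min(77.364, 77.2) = 77.2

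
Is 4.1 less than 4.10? No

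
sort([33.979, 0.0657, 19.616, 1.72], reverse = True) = [33.979, 19.616, 1.72, 0.0657]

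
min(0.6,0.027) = 0.027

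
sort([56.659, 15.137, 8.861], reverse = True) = [56.659, 15.137, 8.861]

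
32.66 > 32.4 True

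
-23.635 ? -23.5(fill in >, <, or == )<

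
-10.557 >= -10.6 True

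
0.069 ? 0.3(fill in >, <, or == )<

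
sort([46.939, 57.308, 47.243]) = [46.939, 47.243, 57.308]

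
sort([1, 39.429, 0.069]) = [0.069, 1, 39.429]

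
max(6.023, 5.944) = 6.023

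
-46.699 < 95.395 True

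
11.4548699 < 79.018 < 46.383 False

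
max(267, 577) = 577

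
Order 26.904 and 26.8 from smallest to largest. 26.8,26.904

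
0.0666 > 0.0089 True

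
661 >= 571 True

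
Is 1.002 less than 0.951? No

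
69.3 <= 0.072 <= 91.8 False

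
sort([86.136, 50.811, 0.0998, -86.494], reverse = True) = [86.136, 50.811, 0.0998, -86.494]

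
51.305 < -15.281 False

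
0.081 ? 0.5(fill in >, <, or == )<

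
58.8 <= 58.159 False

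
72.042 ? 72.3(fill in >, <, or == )<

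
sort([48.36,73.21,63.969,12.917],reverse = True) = [73.21,63.969,48.36,12.917]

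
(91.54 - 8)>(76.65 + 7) False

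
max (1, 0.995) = 1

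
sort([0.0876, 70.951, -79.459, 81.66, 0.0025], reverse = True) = [81.66, 70.951, 0.0876, 0.0025, -79.459]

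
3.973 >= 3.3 True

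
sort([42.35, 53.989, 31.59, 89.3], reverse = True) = [89.3, 53.989, 42.35, 31.59]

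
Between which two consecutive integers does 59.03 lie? 59 and 60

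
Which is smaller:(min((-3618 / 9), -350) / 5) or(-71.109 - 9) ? (min((-3618 / 9), -350) / 5)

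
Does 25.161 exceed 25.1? Yes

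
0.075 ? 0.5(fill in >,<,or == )<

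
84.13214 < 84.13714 True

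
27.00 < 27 False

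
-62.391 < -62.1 True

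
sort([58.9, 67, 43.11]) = [43.11, 58.9, 67]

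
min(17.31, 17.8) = 17.31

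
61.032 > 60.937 True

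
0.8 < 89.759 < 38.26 False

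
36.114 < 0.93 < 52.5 False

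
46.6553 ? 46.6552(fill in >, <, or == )>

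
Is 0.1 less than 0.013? No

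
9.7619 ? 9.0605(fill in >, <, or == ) >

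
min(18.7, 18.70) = 18.7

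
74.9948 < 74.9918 False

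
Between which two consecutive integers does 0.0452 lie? 0 and 1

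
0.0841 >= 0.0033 True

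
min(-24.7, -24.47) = -24.7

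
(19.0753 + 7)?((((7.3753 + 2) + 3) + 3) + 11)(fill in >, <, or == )<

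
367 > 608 False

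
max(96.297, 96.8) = 96.8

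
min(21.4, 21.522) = 21.4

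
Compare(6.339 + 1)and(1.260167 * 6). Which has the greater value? (1.260167 * 6)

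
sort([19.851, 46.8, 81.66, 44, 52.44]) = [19.851, 44, 46.8, 52.44, 81.66]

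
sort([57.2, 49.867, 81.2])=[49.867, 57.2, 81.2]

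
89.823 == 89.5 False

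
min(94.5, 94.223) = 94.223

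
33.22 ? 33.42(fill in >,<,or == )<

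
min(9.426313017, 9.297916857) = 9.297916857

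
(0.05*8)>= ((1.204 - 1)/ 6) True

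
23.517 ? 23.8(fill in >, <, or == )<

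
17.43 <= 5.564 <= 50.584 False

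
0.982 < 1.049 True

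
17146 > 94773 False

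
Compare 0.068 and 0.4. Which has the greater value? 0.4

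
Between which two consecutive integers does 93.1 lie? 93 and 94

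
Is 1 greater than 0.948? Yes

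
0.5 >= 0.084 True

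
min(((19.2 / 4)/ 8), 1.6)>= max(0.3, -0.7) True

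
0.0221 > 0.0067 True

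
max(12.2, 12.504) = 12.504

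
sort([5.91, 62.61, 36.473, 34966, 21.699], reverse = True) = [34966, 62.61, 36.473, 21.699, 5.91]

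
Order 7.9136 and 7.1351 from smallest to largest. 7.1351, 7.9136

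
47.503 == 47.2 False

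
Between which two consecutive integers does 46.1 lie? 46 and 47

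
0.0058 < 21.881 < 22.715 True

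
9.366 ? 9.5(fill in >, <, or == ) <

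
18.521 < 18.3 False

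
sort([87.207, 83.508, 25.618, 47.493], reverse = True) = [87.207, 83.508, 47.493, 25.618]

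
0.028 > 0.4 False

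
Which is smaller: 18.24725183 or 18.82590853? 18.24725183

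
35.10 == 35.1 True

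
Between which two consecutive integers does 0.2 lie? 0 and 1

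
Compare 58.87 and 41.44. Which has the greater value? 58.87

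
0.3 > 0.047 True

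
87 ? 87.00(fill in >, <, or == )==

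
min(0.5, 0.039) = 0.039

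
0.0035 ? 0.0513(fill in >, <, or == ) <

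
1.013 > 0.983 True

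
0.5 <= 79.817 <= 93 True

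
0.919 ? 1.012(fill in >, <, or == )<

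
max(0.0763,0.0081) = 0.0763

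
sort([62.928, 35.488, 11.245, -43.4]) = [-43.4, 11.245, 35.488, 62.928]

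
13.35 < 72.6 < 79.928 True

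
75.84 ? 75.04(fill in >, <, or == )>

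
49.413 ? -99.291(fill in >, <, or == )>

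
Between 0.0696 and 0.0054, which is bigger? 0.0696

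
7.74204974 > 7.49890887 True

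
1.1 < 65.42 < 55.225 False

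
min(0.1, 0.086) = 0.086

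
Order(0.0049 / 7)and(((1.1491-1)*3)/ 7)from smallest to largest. (0.0049 / 7), (((1.1491-1)*3)/ 7)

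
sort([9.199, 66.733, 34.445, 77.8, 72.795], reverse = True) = [77.8, 72.795, 66.733, 34.445, 9.199]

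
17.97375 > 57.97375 False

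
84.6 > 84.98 False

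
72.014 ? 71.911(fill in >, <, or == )>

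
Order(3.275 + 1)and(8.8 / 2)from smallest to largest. (3.275 + 1), (8.8 / 2)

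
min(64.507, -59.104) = -59.104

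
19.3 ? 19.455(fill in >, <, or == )<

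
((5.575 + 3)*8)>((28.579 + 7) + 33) True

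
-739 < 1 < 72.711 True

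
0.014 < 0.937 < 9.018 True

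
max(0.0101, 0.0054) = 0.0101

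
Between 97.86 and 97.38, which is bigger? 97.86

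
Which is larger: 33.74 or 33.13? 33.74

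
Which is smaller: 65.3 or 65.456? 65.3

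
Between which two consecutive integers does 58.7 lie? 58 and 59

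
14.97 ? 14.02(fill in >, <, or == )>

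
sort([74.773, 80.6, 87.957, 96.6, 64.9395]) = [64.9395, 74.773, 80.6, 87.957, 96.6]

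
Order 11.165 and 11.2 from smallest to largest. 11.165, 11.2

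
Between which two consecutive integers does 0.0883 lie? 0 and 1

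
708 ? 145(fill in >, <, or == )>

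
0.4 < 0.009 False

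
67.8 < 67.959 True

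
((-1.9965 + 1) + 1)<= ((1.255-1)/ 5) True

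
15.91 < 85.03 True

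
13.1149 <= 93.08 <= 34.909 False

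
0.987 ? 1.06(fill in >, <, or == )<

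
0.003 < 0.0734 True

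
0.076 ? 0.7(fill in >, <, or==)<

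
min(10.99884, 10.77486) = 10.77486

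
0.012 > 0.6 False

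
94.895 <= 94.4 False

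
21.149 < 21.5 True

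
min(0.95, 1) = 0.95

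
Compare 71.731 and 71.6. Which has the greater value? 71.731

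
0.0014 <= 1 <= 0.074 False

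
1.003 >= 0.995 True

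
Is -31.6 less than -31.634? No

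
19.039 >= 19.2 False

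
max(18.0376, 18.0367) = 18.0376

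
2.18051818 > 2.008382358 True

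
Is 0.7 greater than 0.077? Yes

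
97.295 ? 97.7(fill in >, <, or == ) <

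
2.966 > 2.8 True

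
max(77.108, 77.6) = 77.6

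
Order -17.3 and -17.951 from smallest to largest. -17.951, -17.3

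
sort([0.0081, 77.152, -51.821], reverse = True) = [77.152, 0.0081, -51.821]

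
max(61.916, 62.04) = 62.04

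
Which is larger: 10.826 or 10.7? 10.826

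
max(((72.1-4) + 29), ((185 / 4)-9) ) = 97.1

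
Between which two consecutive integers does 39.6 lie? 39 and 40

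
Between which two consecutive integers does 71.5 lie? 71 and 72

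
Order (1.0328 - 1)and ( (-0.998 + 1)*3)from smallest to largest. ( (-0.998 + 1)*3), (1.0328 - 1)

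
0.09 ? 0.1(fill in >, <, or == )<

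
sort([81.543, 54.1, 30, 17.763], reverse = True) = [81.543, 54.1, 30, 17.763]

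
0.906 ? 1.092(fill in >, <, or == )<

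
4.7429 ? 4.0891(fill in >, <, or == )>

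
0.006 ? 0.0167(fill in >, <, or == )<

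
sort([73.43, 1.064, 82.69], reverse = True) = [82.69, 73.43, 1.064]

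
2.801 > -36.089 True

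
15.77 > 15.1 True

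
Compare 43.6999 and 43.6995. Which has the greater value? 43.6999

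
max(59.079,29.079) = 59.079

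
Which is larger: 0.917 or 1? 1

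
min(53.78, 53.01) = 53.01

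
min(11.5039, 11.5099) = 11.5039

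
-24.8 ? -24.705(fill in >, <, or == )<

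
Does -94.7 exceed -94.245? No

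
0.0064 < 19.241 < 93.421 True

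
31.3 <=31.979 True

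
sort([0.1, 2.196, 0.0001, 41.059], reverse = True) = [41.059, 2.196, 0.1, 0.0001]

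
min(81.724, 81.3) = 81.3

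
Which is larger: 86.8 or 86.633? 86.8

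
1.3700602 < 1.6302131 True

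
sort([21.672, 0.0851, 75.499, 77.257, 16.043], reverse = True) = [77.257, 75.499, 21.672, 16.043, 0.0851]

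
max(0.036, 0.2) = 0.2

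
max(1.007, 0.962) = 1.007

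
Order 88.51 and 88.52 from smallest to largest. 88.51,88.52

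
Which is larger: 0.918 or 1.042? 1.042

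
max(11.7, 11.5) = 11.7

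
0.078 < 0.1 True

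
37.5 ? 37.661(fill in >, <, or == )<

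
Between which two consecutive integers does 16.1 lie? 16 and 17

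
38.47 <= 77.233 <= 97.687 True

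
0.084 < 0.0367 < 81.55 False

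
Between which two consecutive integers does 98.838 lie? 98 and 99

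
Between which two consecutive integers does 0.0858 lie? 0 and 1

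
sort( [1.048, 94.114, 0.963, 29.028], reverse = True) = [94.114, 29.028, 1.048, 0.963]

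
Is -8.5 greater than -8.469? No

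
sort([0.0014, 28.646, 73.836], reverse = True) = [73.836, 28.646, 0.0014]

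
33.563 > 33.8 False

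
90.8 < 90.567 False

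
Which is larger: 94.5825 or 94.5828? 94.5828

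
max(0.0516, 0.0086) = 0.0516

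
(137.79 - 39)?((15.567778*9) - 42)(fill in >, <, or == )>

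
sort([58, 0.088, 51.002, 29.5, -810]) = [-810, 0.088, 29.5, 51.002, 58]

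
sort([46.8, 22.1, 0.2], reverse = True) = [46.8, 22.1, 0.2]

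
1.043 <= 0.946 False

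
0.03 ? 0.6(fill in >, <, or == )<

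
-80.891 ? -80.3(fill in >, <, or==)<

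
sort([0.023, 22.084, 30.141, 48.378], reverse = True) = [48.378, 30.141, 22.084, 0.023]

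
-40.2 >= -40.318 True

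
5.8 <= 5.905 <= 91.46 True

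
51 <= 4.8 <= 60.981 False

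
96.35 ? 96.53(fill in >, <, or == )<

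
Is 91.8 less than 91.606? No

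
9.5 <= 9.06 False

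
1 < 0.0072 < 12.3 False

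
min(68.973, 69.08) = 68.973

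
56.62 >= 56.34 True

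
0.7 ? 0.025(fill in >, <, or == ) >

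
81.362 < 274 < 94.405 False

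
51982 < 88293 True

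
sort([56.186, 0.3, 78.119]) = [0.3, 56.186, 78.119]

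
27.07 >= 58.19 False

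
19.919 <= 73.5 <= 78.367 True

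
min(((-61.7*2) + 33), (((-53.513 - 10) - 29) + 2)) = -90.513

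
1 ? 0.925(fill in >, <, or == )>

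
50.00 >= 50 True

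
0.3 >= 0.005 True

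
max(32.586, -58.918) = 32.586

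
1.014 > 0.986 True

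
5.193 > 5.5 False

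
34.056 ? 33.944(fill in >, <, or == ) >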